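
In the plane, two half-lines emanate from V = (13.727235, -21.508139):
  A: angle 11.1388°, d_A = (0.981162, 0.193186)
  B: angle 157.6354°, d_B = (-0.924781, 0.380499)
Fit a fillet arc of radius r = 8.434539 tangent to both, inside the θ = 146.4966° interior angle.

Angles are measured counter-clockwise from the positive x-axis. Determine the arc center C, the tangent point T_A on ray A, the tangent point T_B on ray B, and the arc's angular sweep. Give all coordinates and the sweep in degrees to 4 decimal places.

bisector direction at 84.3871° = (0.097807,0.995205)
center distance |VC| = r/sin(θ/2) = 8.434539/sin(73.2483°) = 8.808340
C = V + |VC|·bis = (14.5888,-12.7420)
T_A = V + ((C−V)·d_A)·d_A = V + 2.5388·d_A = (16.2182,-21.0177)
T_B = V + ((C−V)·d_B)·d_B = V + 2.5388·d_B = (11.3794,-20.5421)
sweep = 180° − θ = 33.5034°

center=(14.5888,-12.7420) T_A=(16.2182,-21.0177) T_B=(11.3794,-20.5421) sweep=33.5034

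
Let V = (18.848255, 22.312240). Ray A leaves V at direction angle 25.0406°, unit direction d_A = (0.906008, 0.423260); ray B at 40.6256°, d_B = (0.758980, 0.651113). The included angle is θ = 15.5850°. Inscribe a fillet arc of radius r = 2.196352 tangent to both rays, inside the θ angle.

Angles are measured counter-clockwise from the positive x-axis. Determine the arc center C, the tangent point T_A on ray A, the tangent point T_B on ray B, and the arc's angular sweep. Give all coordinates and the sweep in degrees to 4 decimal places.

center=(32.4595,31.0952) T_A=(33.3891,29.1053) T_B=(31.0294,32.7622) sweep=164.4150

bisector direction at 32.8331° = (0.840254,0.542194)
center distance |VC| = r/sin(θ/2) = 2.196352/sin(7.7925°) = 16.198973
C = V + |VC|·bis = (32.4595,31.0952)
T_A = V + ((C−V)·d_A)·d_A = V + 16.0494·d_A = (33.3891,29.1053)
T_B = V + ((C−V)·d_B)·d_B = V + 16.0494·d_B = (31.0294,32.7622)
sweep = 180° − θ = 164.4150°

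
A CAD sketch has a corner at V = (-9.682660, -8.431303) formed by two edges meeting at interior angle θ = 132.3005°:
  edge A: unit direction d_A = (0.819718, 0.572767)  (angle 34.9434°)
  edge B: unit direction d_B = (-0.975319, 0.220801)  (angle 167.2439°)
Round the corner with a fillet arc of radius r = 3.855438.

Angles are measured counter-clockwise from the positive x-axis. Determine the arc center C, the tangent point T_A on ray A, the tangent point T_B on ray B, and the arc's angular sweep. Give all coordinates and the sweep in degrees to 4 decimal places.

center=(-10.4938,-4.2947) T_A=(-8.2855,-7.4550) T_B=(-11.3450,-8.0550) sweep=47.6995

bisector direction at 101.0936° = (-0.192413,0.981314)
center distance |VC| = r/sin(θ/2) = 3.855438/sin(66.1502°) = 4.215395
C = V + |VC|·bis = (-10.4938,-4.2947)
T_A = V + ((C−V)·d_A)·d_A = V + 1.7045·d_A = (-8.2855,-7.4550)
T_B = V + ((C−V)·d_B)·d_B = V + 1.7045·d_B = (-11.3450,-8.0550)
sweep = 180° − θ = 47.6995°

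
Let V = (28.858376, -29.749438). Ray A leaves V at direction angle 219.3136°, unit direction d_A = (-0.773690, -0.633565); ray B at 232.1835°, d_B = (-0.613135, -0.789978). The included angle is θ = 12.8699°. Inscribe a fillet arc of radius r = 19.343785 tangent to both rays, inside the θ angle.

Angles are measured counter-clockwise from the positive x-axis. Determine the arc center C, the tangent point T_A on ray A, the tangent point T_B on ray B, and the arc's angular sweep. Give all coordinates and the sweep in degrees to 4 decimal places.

bisector direction at 225.7486° = (-0.697809,-0.716284)
center distance |VC| = r/sin(θ/2) = 19.343785/sin(6.4349°) = 172.596630
C = V + |VC|·bis = (-91.5810,-153.3777)
T_A = V + ((C−V)·d_A)·d_A = V + 171.5092·d_A = (-103.8366,-138.4116)
T_B = V + ((C−V)·d_B)·d_B = V + 171.5092·d_B = (-76.2999,-165.2380)
sweep = 180° − θ = 167.1301°

center=(-91.5810,-153.3777) T_A=(-103.8366,-138.4116) T_B=(-76.2999,-165.2380) sweep=167.1301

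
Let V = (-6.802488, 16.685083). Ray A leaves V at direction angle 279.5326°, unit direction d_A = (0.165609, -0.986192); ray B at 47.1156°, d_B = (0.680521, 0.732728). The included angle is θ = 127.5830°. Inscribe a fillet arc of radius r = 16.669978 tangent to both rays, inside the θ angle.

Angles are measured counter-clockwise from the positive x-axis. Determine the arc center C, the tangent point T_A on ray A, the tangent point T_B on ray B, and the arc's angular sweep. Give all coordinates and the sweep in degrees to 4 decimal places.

bisector direction at 343.3241° = (0.957943,-0.286958)
center distance |VC| = r/sin(θ/2) = 16.669978/sin(63.7915°) = 18.580150
C = V + |VC|·bis = (10.9962,11.3534)
T_A = V + ((C−V)·d_A)·d_A = V + 8.2057·d_A = (-5.4435,8.5927)
T_B = V + ((C−V)·d_B)·d_B = V + 8.2057·d_B = (-1.2183,22.6976)
sweep = 180° − θ = 52.4170°

center=(10.9962,11.3534) T_A=(-5.4435,8.5927) T_B=(-1.2183,22.6976) sweep=52.4170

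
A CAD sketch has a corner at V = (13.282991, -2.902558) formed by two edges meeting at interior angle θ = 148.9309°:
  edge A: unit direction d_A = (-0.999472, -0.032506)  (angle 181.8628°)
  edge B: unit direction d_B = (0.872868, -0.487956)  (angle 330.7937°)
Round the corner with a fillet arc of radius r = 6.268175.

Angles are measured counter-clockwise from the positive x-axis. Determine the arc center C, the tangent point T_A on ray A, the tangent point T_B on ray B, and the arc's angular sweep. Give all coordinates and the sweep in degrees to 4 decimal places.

center=(11.7453,-9.2241) T_A=(11.5415,-2.9592) T_B=(14.8039,-3.7528) sweep=31.0691

bisector direction at 256.3282° = (-0.236359,-0.971666)
center distance |VC| = r/sin(θ/2) = 6.268175/sin(74.4655°) = 6.505839
C = V + |VC|·bis = (11.7453,-9.2241)
T_A = V + ((C−V)·d_A)·d_A = V + 1.7424·d_A = (11.5415,-2.9592)
T_B = V + ((C−V)·d_B)·d_B = V + 1.7424·d_B = (14.8039,-3.7528)
sweep = 180° − θ = 31.0691°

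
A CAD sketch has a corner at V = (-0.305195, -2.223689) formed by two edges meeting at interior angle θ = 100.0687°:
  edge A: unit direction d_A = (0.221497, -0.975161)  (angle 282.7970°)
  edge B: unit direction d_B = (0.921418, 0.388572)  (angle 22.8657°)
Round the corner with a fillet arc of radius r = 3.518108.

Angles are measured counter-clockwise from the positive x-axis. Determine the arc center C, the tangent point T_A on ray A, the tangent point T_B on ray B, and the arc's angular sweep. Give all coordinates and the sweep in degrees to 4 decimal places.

bisector direction at 332.8313° = (0.889666,-0.456611)
center distance |VC| = r/sin(θ/2) = 3.518108/sin(50.0344°) = 4.590255
C = V + |VC|·bis = (3.7786,-4.3197)
T_A = V + ((C−V)·d_A)·d_A = V + 2.9485·d_A = (0.3479,-5.0989)
T_B = V + ((C−V)·d_B)·d_B = V + 2.9485·d_B = (2.4116,-1.0780)
sweep = 180° − θ = 79.9313°

center=(3.7786,-4.3197) T_A=(0.3479,-5.0989) T_B=(2.4116,-1.0780) sweep=79.9313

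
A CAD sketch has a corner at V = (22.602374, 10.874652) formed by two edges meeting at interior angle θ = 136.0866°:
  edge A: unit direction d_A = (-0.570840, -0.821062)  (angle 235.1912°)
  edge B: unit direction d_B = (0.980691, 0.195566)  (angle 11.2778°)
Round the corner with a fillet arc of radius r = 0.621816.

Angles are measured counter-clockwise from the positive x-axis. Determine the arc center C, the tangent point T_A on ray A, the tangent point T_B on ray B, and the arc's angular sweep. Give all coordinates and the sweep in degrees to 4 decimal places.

center=(22.9698,10.3139) T_A=(22.4593,10.6688) T_B=(22.8482,10.9237) sweep=43.9134

bisector direction at 303.2345° = (0.548067,-0.836434)
center distance |VC| = r/sin(θ/2) = 0.621816/sin(68.0433°) = 0.670446
C = V + |VC|·bis = (22.9698,10.3139)
T_A = V + ((C−V)·d_A)·d_A = V + 0.2507·d_A = (22.4593,10.6688)
T_B = V + ((C−V)·d_B)·d_B = V + 0.2507·d_B = (22.8482,10.9237)
sweep = 180° − θ = 43.9134°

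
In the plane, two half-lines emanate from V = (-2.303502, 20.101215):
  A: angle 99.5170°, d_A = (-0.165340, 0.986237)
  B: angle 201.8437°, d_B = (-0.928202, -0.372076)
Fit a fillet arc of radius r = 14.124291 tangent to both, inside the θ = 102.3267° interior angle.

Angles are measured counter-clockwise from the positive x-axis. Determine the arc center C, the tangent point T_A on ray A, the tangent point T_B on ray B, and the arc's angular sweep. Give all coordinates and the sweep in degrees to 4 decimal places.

bisector direction at 150.6804° = (-0.871901,0.489682)
center distance |VC| = r/sin(θ/2) = 14.124291/sin(51.1634°) = 18.132777
C = V + |VC|·bis = (-18.1135,28.9805)
T_A = V + ((C−V)·d_A)·d_A = V + 11.3711·d_A = (-4.1836,31.3158)
T_B = V + ((C−V)·d_B)·d_B = V + 11.3711·d_B = (-12.8582,15.8703)
sweep = 180° − θ = 77.6733°

center=(-18.1135,28.9805) T_A=(-4.1836,31.3158) T_B=(-12.8582,15.8703) sweep=77.6733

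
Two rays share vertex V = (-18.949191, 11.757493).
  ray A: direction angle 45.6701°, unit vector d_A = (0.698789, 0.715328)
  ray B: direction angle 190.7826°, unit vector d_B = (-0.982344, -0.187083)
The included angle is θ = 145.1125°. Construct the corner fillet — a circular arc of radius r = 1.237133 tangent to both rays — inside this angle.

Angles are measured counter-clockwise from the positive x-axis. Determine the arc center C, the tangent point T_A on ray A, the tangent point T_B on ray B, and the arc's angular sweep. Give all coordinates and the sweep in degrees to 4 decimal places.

center=(-19.5625,12.9001) T_A=(-18.6775,12.0356) T_B=(-19.3311,11.6848) sweep=34.8875

bisector direction at 118.2263° = (-0.472956,0.881086)
center distance |VC| = r/sin(θ/2) = 1.237133/sin(72.5563°) = 1.296769
C = V + |VC|·bis = (-19.5625,12.9001)
T_A = V + ((C−V)·d_A)·d_A = V + 0.3887·d_A = (-18.6775,12.0356)
T_B = V + ((C−V)·d_B)·d_B = V + 0.3887·d_B = (-19.3311,11.6848)
sweep = 180° − θ = 34.8875°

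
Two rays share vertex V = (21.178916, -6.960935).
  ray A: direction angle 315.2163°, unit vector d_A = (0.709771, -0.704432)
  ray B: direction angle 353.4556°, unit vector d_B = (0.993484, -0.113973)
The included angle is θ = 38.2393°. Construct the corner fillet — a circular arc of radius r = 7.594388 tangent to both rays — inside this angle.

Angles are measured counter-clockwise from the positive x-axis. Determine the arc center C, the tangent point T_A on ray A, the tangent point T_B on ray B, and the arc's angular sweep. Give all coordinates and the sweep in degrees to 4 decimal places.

center=(42.0776,-17.0026) T_A=(36.7279,-22.3929) T_B=(42.9431,-9.4577) sweep=141.7607

bisector direction at 334.3360° = (0.901349,-0.433094)
center distance |VC| = r/sin(θ/2) = 7.594388/sin(19.1197°) = 23.186001
C = V + |VC|·bis = (42.0776,-17.0026)
T_A = V + ((C−V)·d_A)·d_A = V + 21.9070·d_A = (36.7279,-22.3929)
T_B = V + ((C−V)·d_B)·d_B = V + 21.9070·d_B = (42.9431,-9.4577)
sweep = 180° − θ = 141.7607°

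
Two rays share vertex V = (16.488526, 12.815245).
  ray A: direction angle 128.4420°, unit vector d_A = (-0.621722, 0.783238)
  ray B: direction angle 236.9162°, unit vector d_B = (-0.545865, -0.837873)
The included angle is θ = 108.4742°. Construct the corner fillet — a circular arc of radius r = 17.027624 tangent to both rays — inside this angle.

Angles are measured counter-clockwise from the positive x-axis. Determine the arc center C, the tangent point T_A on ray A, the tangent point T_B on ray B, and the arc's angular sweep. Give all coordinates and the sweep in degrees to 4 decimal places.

bisector direction at 182.6791° = (-0.998907,-0.046742)
center distance |VC| = r/sin(θ/2) = 17.027624/sin(54.2371°) = 20.984390
C = V + |VC|·bis = (-4.4729,11.8344)
T_A = V + ((C−V)·d_A)·d_A = V + 12.2640·d_A = (8.8638,22.4208)
T_B = V + ((C−V)·d_B)·d_B = V + 12.2640·d_B = (9.7941,2.5396)
sweep = 180° − θ = 71.5258°

center=(-4.4729,11.8344) T_A=(8.8638,22.4208) T_B=(9.7941,2.5396) sweep=71.5258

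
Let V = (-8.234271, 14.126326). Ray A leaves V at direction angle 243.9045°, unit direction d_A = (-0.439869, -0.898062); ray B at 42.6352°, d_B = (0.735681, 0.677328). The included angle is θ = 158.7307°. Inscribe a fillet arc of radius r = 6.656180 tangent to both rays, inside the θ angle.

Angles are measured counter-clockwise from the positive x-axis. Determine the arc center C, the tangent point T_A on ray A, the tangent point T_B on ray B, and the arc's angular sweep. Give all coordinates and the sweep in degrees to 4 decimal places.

center=(-2.8064,10.0760) T_A=(-8.7840,13.0039) T_B=(-7.3148,14.9729) sweep=21.2693

bisector direction at 323.2699° = (0.801461,-0.598047)
center distance |VC| = r/sin(θ/2) = 6.656180/sin(79.3654°) = 6.772505
C = V + |VC|·bis = (-2.8064,10.0760)
T_A = V + ((C−V)·d_A)·d_A = V + 1.2498·d_A = (-8.7840,13.0039)
T_B = V + ((C−V)·d_B)·d_B = V + 1.2498·d_B = (-7.3148,14.9729)
sweep = 180° − θ = 21.2693°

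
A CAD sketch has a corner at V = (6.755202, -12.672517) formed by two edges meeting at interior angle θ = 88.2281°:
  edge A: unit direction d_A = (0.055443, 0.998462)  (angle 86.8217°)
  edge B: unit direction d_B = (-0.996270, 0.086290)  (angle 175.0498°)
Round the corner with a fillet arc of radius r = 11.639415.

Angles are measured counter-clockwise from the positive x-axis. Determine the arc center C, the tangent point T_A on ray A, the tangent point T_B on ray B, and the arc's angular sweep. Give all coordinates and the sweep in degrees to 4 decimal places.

bisector direction at 130.9358° = (-0.655212,0.755445)
center distance |VC| = r/sin(θ/2) = 11.639415/sin(44.1140°) = 16.721162
C = V + |VC|·bis = (-4.2007,-0.0406)
T_A = V + ((C−V)·d_A)·d_A = V + 12.0051·d_A = (7.4208,-0.6859)
T_B = V + ((C−V)·d_B)·d_B = V + 12.0051·d_B = (-5.2051,-11.6366)
sweep = 180° − θ = 91.7719°

center=(-4.2007,-0.0406) T_A=(7.4208,-0.6859) T_B=(-5.2051,-11.6366) sweep=91.7719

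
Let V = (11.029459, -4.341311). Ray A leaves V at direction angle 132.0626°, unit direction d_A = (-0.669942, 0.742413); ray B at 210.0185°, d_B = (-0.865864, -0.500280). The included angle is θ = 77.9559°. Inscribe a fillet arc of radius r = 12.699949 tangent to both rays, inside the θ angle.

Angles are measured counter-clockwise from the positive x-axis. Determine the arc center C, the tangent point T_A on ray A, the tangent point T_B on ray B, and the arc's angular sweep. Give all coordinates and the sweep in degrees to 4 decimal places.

bisector direction at 171.0405° = (-0.987799,0.155735)
center distance |VC| = r/sin(θ/2) = 12.699949/sin(38.9779°) = 20.190015
C = V + |VC|·bis = (-8.9142,-1.1970)
T_A = V + ((C−V)·d_A)·d_A = V + 15.6955·d_A = (0.5144,7.3112)
T_B = V + ((C−V)·d_B)·d_B = V + 15.6955·d_B = (-2.5607,-12.1934)
sweep = 180° − θ = 102.0441°

center=(-8.9142,-1.1970) T_A=(0.5144,7.3112) T_B=(-2.5607,-12.1934) sweep=102.0441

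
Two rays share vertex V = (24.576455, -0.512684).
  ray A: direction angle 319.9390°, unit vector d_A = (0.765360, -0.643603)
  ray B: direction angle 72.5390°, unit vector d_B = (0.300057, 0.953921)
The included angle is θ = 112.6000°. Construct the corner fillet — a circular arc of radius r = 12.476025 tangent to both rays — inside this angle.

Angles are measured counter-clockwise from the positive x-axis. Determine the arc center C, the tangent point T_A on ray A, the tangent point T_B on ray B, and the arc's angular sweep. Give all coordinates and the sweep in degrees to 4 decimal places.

center=(38.9742,3.6809) T_A=(30.9446,-5.8678) T_B=(27.0731,7.4244) sweep=67.4000

bisector direction at 16.2390° = (0.960104,0.279645)
center distance |VC| = r/sin(θ/2) = 12.476025/sin(56.3000°) = 14.996049
C = V + |VC|·bis = (38.9742,3.6809)
T_A = V + ((C−V)·d_A)·d_A = V + 8.3205·d_A = (30.9446,-5.8678)
T_B = V + ((C−V)·d_B)·d_B = V + 8.3205·d_B = (27.0731,7.4244)
sweep = 180° − θ = 67.4000°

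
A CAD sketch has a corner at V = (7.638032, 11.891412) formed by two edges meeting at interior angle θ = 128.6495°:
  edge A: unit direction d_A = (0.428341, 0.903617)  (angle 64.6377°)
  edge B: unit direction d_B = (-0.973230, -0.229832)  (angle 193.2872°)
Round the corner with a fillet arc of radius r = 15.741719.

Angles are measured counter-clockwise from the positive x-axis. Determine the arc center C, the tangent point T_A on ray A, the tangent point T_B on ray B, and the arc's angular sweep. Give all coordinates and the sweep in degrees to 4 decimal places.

center=(-3.3449,25.4724) T_A=(10.8795,18.7296) T_B=(0.2730,10.1521) sweep=51.3505

bisector direction at 128.9624° = (-0.628811,0.777558)
center distance |VC| = r/sin(θ/2) = 15.741719/sin(64.3247°) = 17.466263
C = V + |VC|·bis = (-3.3449,25.4724)
T_A = V + ((C−V)·d_A)·d_A = V + 7.5676·d_A = (10.8795,18.7296)
T_B = V + ((C−V)·d_B)·d_B = V + 7.5676·d_B = (0.2730,10.1521)
sweep = 180° − θ = 51.3505°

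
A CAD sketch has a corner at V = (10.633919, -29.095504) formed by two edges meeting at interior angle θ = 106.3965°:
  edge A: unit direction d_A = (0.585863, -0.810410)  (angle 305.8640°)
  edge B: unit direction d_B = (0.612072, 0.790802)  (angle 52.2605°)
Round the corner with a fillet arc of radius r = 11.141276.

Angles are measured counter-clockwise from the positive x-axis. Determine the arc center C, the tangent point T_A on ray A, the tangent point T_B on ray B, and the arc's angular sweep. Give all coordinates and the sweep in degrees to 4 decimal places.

bisector direction at 359.0623° = (0.999866,-0.016366)
center distance |VC| = r/sin(θ/2) = 11.141276/sin(53.1983°) = 13.914193
C = V + |VC|·bis = (24.5462,-29.3232)
T_A = V + ((C−V)·d_A)·d_A = V + 8.3353·d_A = (15.5172,-35.8505)
T_B = V + ((C−V)·d_B)·d_B = V + 8.3353·d_B = (15.7357,-22.5040)
sweep = 180° − θ = 73.6035°

center=(24.5462,-29.3232) T_A=(15.5172,-35.8505) T_B=(15.7357,-22.5040) sweep=73.6035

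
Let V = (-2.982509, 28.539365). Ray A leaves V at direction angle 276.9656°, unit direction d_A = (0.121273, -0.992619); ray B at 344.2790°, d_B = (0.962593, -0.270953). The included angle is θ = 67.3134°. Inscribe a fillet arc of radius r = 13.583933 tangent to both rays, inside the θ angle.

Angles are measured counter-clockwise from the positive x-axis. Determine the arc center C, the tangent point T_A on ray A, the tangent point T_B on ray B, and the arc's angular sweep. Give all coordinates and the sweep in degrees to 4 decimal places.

center=(12.9753,9.9357) T_A=(-0.5083,8.2883) T_B=(16.6559,23.0115) sweep=112.6866

bisector direction at 310.6223° = (0.651070,-0.759018)
center distance |VC| = r/sin(θ/2) = 13.583933/sin(33.6567°) = 24.510199
C = V + |VC|·bis = (12.9753,9.9357)
T_A = V + ((C−V)·d_A)·d_A = V + 20.4016·d_A = (-0.5083,8.2883)
T_B = V + ((C−V)·d_B)·d_B = V + 20.4016·d_B = (16.6559,23.0115)
sweep = 180° − θ = 112.6866°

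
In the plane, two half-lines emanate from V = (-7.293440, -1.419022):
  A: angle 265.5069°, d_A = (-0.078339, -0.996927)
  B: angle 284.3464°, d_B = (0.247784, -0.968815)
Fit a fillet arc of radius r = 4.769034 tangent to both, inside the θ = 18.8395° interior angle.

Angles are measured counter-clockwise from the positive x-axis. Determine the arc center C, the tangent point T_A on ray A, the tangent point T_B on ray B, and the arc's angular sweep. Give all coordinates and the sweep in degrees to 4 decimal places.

bisector direction at 274.9266° = (0.085880,-0.996305)
center distance |VC| = r/sin(θ/2) = 4.769034/sin(9.4198°) = 29.138815
C = V + |VC|·bis = (-4.7910,-30.4502)
T_A = V + ((C−V)·d_A)·d_A = V + 28.7459·d_A = (-9.5454,-30.0766)
T_B = V + ((C−V)·d_B)·d_B = V + 28.7459·d_B = (-0.1707,-29.2685)
sweep = 180° − θ = 161.1605°

center=(-4.7910,-30.4502) T_A=(-9.5454,-30.0766) T_B=(-0.1707,-29.2685) sweep=161.1605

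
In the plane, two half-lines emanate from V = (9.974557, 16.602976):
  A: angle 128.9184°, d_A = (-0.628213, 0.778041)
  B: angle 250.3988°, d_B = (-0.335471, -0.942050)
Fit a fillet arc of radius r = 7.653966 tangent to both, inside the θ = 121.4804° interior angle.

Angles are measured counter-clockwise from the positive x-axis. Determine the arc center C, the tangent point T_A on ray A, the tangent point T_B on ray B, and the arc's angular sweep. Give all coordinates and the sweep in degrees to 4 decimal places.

bisector direction at 189.6586° = (-0.985825,-0.167777)
center distance |VC| = r/sin(θ/2) = 7.653966/sin(60.7402°) = 8.773335
C = V + |VC|·bis = (1.3256,15.1310)
T_A = V + ((C−V)·d_A)·d_A = V + 4.2881·d_A = (7.2807,19.9393)
T_B = V + ((C−V)·d_B)·d_B = V + 4.2881·d_B = (8.5360,12.5633)
sweep = 180° − θ = 58.5196°

center=(1.3256,15.1310) T_A=(7.2807,19.9393) T_B=(8.5360,12.5633) sweep=58.5196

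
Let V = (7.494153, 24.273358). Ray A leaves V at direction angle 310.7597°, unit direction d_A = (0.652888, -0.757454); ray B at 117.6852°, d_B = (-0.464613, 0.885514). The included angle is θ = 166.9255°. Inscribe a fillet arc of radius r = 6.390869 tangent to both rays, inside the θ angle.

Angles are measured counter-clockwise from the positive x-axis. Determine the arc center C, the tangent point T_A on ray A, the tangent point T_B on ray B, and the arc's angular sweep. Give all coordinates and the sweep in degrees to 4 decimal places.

center=(12.8131,27.8912) T_A=(7.9723,23.7186) T_B=(7.1539,24.9219) sweep=13.0745

bisector direction at 34.2224° = (0.826860,0.562407)
center distance |VC| = r/sin(θ/2) = 6.390869/sin(83.4627°) = 6.432694
C = V + |VC|·bis = (12.8131,27.8912)
T_A = V + ((C−V)·d_A)·d_A = V + 0.7324·d_A = (7.9723,23.7186)
T_B = V + ((C−V)·d_B)·d_B = V + 0.7324·d_B = (7.1539,24.9219)
sweep = 180° − θ = 13.0745°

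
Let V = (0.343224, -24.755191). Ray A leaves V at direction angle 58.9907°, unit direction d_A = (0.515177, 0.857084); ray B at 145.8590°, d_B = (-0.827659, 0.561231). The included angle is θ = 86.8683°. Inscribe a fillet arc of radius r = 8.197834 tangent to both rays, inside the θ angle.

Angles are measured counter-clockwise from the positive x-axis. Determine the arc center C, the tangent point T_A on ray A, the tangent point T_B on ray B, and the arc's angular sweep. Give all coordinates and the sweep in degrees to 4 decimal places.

bisector direction at 102.4249° = (-0.215159,0.976579)
center distance |VC| = r/sin(θ/2) = 8.197834/sin(43.4342°) = 11.923768
C = V + |VC|·bis = (-2.2223,-13.1107)
T_A = V + ((C−V)·d_A)·d_A = V + 8.6586·d_A = (4.8039,-17.3340)
T_B = V + ((C−V)·d_B)·d_B = V + 8.6586·d_B = (-6.8232,-19.8957)
sweep = 180° − θ = 93.1317°

center=(-2.2223,-13.1107) T_A=(4.8039,-17.3340) T_B=(-6.8232,-19.8957) sweep=93.1317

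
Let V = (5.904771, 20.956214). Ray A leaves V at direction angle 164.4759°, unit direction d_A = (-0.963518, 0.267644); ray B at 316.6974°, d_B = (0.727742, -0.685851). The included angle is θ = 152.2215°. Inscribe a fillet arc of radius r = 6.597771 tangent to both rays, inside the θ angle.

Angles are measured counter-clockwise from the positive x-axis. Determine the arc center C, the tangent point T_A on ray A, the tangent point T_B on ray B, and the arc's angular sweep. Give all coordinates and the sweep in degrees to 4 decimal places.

center=(2.5670,15.0358) T_A=(4.3328,21.3929) T_B=(7.0921,19.8373) sweep=27.7785

bisector direction at 240.5866° = (-0.491107,-0.871099)
center distance |VC| = r/sin(θ/2) = 6.597771/sin(76.1107°) = 6.796490
C = V + |VC|·bis = (2.5670,15.0358)
T_A = V + ((C−V)·d_A)·d_A = V + 1.6315·d_A = (4.3328,21.3929)
T_B = V + ((C−V)·d_B)·d_B = V + 1.6315·d_B = (7.0921,19.8373)
sweep = 180° − θ = 27.7785°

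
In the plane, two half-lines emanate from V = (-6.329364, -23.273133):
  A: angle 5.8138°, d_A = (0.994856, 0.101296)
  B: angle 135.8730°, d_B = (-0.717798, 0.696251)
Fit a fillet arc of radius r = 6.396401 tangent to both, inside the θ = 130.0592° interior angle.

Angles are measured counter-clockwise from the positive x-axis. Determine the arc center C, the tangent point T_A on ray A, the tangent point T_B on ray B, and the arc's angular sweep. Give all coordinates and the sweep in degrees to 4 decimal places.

center=(-4.0139,-16.6079) T_A=(-3.3660,-22.9714) T_B=(-8.4674,-21.1992) sweep=49.9408

bisector direction at 70.8434° = (0.328151,0.944625)
center distance |VC| = r/sin(θ/2) = 6.396401/sin(65.0296°) = 7.055949
C = V + |VC|·bis = (-4.0139,-16.6079)
T_A = V + ((C−V)·d_A)·d_A = V + 2.9787·d_A = (-3.3660,-22.9714)
T_B = V + ((C−V)·d_B)·d_B = V + 2.9787·d_B = (-8.4674,-21.1992)
sweep = 180° − θ = 49.9408°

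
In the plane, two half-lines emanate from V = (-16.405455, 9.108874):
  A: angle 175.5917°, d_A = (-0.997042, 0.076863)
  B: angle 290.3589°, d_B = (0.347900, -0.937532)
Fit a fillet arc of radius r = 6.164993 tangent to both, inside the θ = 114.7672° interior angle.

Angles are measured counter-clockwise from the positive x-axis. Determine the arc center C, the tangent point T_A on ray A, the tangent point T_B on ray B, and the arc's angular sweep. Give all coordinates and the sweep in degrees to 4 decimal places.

center=(-20.8128,3.2654) T_A=(-20.3389,9.4121) T_B=(-15.0329,5.4102) sweep=65.2328

bisector direction at 232.9753° = (-0.602159,-0.798376)
center distance |VC| = r/sin(θ/2) = 6.164993/sin(57.3836°) = 7.319253
C = V + |VC|·bis = (-20.8128,3.2654)
T_A = V + ((C−V)·d_A)·d_A = V + 3.9452·d_A = (-20.3389,9.4121)
T_B = V + ((C−V)·d_B)·d_B = V + 3.9452·d_B = (-15.0329,5.4102)
sweep = 180° − θ = 65.2328°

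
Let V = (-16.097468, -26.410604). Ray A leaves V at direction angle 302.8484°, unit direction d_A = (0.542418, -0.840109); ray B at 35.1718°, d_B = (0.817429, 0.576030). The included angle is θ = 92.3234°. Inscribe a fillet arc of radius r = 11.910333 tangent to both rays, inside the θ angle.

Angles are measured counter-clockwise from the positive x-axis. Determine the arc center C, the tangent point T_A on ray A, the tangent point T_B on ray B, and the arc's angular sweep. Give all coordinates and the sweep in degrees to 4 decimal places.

center=(0.1121,-29.5585) T_A=(-9.8939,-36.0188) T_B=(-6.7486,-19.8226) sweep=87.6766

bisector direction at 349.0101° = (0.981661,-0.190636)
center distance |VC| = r/sin(θ/2) = 11.910333/sin(46.1617°) = 16.512375
C = V + |VC|·bis = (0.1121,-29.5585)
T_A = V + ((C−V)·d_A)·d_A = V + 11.4369·d_A = (-9.8939,-36.0188)
T_B = V + ((C−V)·d_B)·d_B = V + 11.4369·d_B = (-6.7486,-19.8226)
sweep = 180° − θ = 87.6766°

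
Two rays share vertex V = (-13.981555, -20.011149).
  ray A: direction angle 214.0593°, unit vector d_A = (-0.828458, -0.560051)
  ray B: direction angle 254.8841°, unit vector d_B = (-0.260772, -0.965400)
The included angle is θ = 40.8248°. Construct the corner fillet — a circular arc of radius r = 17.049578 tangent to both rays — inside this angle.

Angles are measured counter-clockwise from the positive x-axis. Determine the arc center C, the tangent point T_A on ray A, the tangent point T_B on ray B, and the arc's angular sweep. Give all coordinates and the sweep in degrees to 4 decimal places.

bisector direction at 234.4717° = (-0.581105,-0.813829)
center distance |VC| = r/sin(θ/2) = 17.049578/sin(20.4124°) = 48.884191
C = V + |VC|·bis = (-42.3884,-59.7945)
T_A = V + ((C−V)·d_A)·d_A = V + 45.8146·d_A = (-51.9370,-45.6696)
T_B = V + ((C−V)·d_B)·d_B = V + 45.8146·d_B = (-25.9287,-64.2406)
sweep = 180° − θ = 139.1752°

center=(-42.3884,-59.7945) T_A=(-51.9370,-45.6696) T_B=(-25.9287,-64.2406) sweep=139.1752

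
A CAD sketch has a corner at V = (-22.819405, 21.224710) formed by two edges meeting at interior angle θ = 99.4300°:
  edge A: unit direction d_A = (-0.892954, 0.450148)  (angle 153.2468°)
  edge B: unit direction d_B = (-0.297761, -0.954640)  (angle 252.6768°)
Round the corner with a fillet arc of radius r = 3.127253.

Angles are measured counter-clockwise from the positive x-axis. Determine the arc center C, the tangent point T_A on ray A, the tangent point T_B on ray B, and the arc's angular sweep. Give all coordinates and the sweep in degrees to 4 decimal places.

center=(-26.5941,19.6254) T_A=(-25.1864,22.4179) T_B=(-23.6087,18.6942) sweep=80.5700

bisector direction at 202.9618° = (-0.920765,-0.390117)
center distance |VC| = r/sin(θ/2) = 3.127253/sin(49.7150°) = 4.099500
C = V + |VC|·bis = (-26.5941,19.6254)
T_A = V + ((C−V)·d_A)·d_A = V + 2.6507·d_A = (-25.1864,22.4179)
T_B = V + ((C−V)·d_B)·d_B = V + 2.6507·d_B = (-23.6087,18.6942)
sweep = 180° − θ = 80.5700°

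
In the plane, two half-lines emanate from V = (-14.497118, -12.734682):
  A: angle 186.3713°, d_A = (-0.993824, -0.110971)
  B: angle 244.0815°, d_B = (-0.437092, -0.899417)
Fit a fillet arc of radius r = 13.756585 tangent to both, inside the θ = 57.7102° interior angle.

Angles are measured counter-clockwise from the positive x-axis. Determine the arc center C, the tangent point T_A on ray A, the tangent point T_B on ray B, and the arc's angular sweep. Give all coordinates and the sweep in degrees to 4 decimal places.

center=(-37.7826,-29.1768) T_A=(-39.3092,-15.5052) T_B=(-25.4097,-35.1897) sweep=122.2898

bisector direction at 215.2264° = (-0.816879,-0.576809)
center distance |VC| = r/sin(θ/2) = 13.756585/sin(28.8551°) = 28.505375
C = V + |VC|·bis = (-37.7826,-29.1768)
T_A = V + ((C−V)·d_A)·d_A = V + 24.9662·d_A = (-39.3092,-15.5052)
T_B = V + ((C−V)·d_B)·d_B = V + 24.9662·d_B = (-25.4097,-35.1897)
sweep = 180° − θ = 122.2898°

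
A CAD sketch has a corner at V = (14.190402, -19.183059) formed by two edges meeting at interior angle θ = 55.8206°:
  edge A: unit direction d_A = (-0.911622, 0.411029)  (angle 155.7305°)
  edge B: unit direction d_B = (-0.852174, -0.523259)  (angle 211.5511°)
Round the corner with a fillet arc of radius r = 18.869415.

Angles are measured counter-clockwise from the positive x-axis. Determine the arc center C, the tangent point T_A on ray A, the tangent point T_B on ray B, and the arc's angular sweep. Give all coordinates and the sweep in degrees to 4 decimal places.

bisector direction at 183.6408° = (-0.997982,-0.063501)
center distance |VC| = r/sin(θ/2) = 18.869415/sin(27.9103°) = 40.311624
C = V + |VC|·bis = (-26.0399,-21.7429)
T_A = V + ((C−V)·d_A)·d_A = V + 35.6226·d_A = (-18.2840,-4.5411)
T_B = V + ((C−V)·d_B)·d_B = V + 35.6226·d_B = (-16.1663,-37.8229)
sweep = 180° − θ = 124.1794°

center=(-26.0399,-21.7429) T_A=(-18.2840,-4.5411) T_B=(-16.1663,-37.8229) sweep=124.1794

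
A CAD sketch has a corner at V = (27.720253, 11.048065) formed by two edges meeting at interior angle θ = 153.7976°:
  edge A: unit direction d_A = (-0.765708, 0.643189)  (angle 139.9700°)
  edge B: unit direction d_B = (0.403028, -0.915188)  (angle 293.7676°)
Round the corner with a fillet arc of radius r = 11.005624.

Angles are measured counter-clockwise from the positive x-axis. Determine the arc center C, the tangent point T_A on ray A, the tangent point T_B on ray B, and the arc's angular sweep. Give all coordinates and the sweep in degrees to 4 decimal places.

bisector direction at 216.8688° = (-0.800011,-0.599985)
center distance |VC| = r/sin(θ/2) = 11.005624/sin(76.8988°) = 11.299743
C = V + |VC|·bis = (18.6803,4.2684)
T_A = V + ((C−V)·d_A)·d_A = V + 2.5613·d_A = (25.7590,12.6955)
T_B = V + ((C−V)·d_B)·d_B = V + 2.5613·d_B = (28.7525,8.7040)
sweep = 180° − θ = 26.2024°

center=(18.6803,4.2684) T_A=(25.7590,12.6955) T_B=(28.7525,8.7040) sweep=26.2024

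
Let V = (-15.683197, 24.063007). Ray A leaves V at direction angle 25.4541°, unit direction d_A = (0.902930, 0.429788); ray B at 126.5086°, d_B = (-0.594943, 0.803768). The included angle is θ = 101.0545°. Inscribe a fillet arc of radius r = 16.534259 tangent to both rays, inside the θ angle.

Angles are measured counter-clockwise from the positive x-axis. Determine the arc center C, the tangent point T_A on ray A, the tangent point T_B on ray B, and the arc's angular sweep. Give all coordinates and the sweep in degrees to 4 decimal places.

center=(-10.4946,44.8445) T_A=(-3.3884,29.9153) T_B=(-23.7843,35.0076) sweep=78.9455

bisector direction at 75.9814° = (0.242238,0.970217)
center distance |VC| = r/sin(θ/2) = 16.534259/sin(50.5273°) = 21.419459
C = V + |VC|·bis = (-10.4946,44.8445)
T_A = V + ((C−V)·d_A)·d_A = V + 13.6166·d_A = (-3.3884,29.9153)
T_B = V + ((C−V)·d_B)·d_B = V + 13.6166·d_B = (-23.7843,35.0076)
sweep = 180° − θ = 78.9455°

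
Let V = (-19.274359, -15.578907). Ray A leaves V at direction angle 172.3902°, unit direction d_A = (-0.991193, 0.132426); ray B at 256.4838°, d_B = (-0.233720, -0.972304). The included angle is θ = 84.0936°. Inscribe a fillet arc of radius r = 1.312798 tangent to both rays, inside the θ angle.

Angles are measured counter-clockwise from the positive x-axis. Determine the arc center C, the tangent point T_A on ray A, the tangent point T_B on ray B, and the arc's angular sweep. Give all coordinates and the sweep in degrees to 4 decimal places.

bisector direction at 214.4370° = (-0.824748,-0.565500)
center distance |VC| = r/sin(θ/2) = 1.312798/sin(42.0468°) = 1.960168
C = V + |VC|·bis = (-20.8910,-16.6874)
T_A = V + ((C−V)·d_A)·d_A = V + 1.4556·d_A = (-20.7172,-15.3861)
T_B = V + ((C−V)·d_B)·d_B = V + 1.4556·d_B = (-19.6146,-16.9942)
sweep = 180° − θ = 95.9064°

center=(-20.8910,-16.6874) T_A=(-20.7172,-15.3861) T_B=(-19.6146,-16.9942) sweep=95.9064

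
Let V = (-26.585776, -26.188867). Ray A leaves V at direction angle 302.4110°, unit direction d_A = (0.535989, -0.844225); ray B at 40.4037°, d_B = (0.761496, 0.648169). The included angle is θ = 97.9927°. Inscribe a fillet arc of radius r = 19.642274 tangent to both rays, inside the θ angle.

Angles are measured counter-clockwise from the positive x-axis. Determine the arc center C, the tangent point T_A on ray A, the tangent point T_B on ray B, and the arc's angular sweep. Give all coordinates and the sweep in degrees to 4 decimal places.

center=(-0.8502,-30.0776) T_A=(-17.4327,-40.6057) T_B=(-13.5817,-15.1201) sweep=82.0073

bisector direction at 351.4074° = (0.988776,-0.149409)
center distance |VC| = r/sin(θ/2) = 19.642274/sin(48.9963°) = 26.027710
C = V + |VC|·bis = (-0.8502,-30.0776)
T_A = V + ((C−V)·d_A)·d_A = V + 17.0770·d_A = (-17.4327,-40.6057)
T_B = V + ((C−V)·d_B)·d_B = V + 17.0770·d_B = (-13.5817,-15.1201)
sweep = 180° − θ = 82.0073°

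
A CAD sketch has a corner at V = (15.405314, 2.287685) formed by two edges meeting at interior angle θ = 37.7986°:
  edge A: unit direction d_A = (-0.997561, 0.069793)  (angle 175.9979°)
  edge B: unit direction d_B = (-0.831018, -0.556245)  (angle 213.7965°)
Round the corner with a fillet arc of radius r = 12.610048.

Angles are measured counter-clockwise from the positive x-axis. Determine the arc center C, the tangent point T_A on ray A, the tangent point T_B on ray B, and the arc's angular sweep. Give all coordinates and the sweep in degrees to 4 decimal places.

bisector direction at 194.8972° = (-0.966389,-0.257086)
center distance |VC| = r/sin(θ/2) = 12.610048/sin(18.8993°) = 38.931213
C = V + |VC|·bis = (-22.2174,-7.7210)
T_A = V + ((C−V)·d_A)·d_A = V + 36.8324·d_A = (-21.3373,4.8583)
T_B = V + ((C−V)·d_B)·d_B = V + 36.8324·d_B = (-15.2031,-18.2002)
sweep = 180° − θ = 142.2014°

center=(-22.2174,-7.7210) T_A=(-21.3373,4.8583) T_B=(-15.2031,-18.2002) sweep=142.2014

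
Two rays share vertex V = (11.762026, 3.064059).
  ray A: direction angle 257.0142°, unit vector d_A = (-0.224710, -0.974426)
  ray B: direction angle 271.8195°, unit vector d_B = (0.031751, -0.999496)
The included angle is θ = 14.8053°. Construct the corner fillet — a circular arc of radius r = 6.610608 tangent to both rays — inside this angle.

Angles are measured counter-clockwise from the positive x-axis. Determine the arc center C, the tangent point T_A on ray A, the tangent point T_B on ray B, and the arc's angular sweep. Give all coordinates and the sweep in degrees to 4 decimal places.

center=(6.7703,-48.0006) T_A=(0.3287,-46.5152) T_B=(13.3775,-47.7907) sweep=165.1947

bisector direction at 264.4169° = (-0.097290,-0.995256)
center distance |VC| = r/sin(θ/2) = 6.610608/sin(7.4027°) = 51.308080
C = V + |VC|·bis = (6.7703,-48.0006)
T_A = V + ((C−V)·d_A)·d_A = V + 50.8804·d_A = (0.3287,-46.5152)
T_B = V + ((C−V)·d_B)·d_B = V + 50.8804·d_B = (13.3775,-47.7907)
sweep = 180° − θ = 165.1947°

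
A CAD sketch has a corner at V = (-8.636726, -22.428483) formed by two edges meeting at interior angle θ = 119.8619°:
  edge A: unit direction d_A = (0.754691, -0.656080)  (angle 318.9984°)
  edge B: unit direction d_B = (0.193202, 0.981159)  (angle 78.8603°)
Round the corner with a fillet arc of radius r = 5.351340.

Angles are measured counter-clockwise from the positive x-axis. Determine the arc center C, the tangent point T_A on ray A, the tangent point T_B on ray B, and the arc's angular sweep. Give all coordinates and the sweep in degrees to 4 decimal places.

bisector direction at 18.9293° = (0.945919,0.324402)
center distance |VC| = r/sin(θ/2) = 5.351340/sin(59.9310°) = 6.183502
C = V + |VC|·bis = (-2.7876,-20.4225)
T_A = V + ((C−V)·d_A)·d_A = V + 3.0982·d_A = (-6.2985,-24.4612)
T_B = V + ((C−V)·d_B)·d_B = V + 3.0982·d_B = (-8.0381,-19.3887)
sweep = 180° − θ = 60.1381°

center=(-2.7876,-20.4225) T_A=(-6.2985,-24.4612) T_B=(-8.0381,-19.3887) sweep=60.1381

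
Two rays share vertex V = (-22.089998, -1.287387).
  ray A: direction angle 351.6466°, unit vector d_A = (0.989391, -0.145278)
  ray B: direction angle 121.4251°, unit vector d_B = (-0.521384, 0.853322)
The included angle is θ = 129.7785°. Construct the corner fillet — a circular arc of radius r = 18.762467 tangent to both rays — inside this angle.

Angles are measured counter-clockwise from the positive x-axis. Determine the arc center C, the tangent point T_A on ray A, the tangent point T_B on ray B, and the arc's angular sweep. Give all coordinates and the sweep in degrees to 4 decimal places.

bisector direction at 56.5359° = (0.551415,0.834231)
center distance |VC| = r/sin(θ/2) = 18.762467/sin(64.8893°) = 20.720807
C = V + |VC|·bis = (-10.6642,15.9986)
T_A = V + ((C−V)·d_A)·d_A = V + 8.7933·d_A = (-13.3900,-2.5649)
T_B = V + ((C−V)·d_B)·d_B = V + 8.7933·d_B = (-26.6747,6.2161)
sweep = 180° − θ = 50.2215°

center=(-10.6642,15.9986) T_A=(-13.3900,-2.5649) T_B=(-26.6747,6.2161) sweep=50.2215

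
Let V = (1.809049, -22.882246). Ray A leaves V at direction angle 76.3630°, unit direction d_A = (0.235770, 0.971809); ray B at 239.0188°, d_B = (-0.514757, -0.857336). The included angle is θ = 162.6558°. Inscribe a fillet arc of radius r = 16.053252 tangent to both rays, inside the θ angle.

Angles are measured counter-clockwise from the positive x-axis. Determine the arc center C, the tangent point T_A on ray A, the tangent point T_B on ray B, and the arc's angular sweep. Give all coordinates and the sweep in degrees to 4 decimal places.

bisector direction at 157.6909° = (-0.925149,0.379603)
center distance |VC| = r/sin(θ/2) = 16.053252/sin(81.3279°) = 16.238904
C = V + |VC|·bis = (-13.2144,-16.7179)
T_A = V + ((C−V)·d_A)·d_A = V + 2.4485·d_A = (2.3863,-20.5028)
T_B = V + ((C−V)·d_B)·d_B = V + 2.4485·d_B = (0.5487,-24.9814)
sweep = 180° − θ = 17.3442°

center=(-13.2144,-16.7179) T_A=(2.3863,-20.5028) T_B=(0.5487,-24.9814) sweep=17.3442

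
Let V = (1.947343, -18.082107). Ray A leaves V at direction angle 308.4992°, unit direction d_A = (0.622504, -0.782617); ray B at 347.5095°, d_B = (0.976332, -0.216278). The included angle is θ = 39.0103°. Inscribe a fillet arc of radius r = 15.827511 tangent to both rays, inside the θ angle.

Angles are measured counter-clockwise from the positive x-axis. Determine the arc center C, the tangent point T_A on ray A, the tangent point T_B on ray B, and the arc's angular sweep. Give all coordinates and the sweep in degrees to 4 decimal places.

bisector direction at 328.0043° = (0.848088,-0.529855)
center distance |VC| = r/sin(θ/2) = 15.827511/sin(19.5052°) = 47.403144
C = V + |VC|·bis = (42.1494,-43.1989)
T_A = V + ((C−V)·d_A)·d_A = V + 44.6827·d_A = (29.7625,-53.0516)
T_B = V + ((C−V)·d_B)·d_B = V + 44.6827·d_B = (45.5725,-27.7460)
sweep = 180° − θ = 140.9897°

center=(42.1494,-43.1989) T_A=(29.7625,-53.0516) T_B=(45.5725,-27.7460) sweep=140.9897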